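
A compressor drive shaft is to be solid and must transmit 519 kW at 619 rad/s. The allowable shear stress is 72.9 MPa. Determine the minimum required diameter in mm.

38.8 mm

ω = 619 rad/s, so T = P/ω = 519×10³ / 619.0 = 838.4 N·m.
For a solid shaft τ_max = 16T/(πd³), so d = (16T/(π τ_allow))^(1/3) = (16·838.4/(π·7.29×10^7))^(1/3) = 0.03884 m.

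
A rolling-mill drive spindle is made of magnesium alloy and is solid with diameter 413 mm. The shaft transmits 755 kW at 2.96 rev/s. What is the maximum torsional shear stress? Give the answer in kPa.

ω = 2π·2.96 = 18.60 rad/s, so T = P/ω = 755×10³ / 18.60 = 40600 N·m.
J = πd⁴/32 = π(0.413)⁴/32 = 2.856×10^-3 m⁴.
τ_max = T·r/J = 40600 × 0.206 / 2.856×10^-3 = 2.935×10^6 Pa.

2930 kPa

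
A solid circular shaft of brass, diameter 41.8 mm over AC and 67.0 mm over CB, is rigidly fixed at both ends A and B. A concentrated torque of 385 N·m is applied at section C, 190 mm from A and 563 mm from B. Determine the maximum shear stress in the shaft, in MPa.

8.32 MPa

Compatibility: T_A·a/J_AC = T_B·b/J_CB with T_A + T_B = T₀.
J_AC = 3.00×10^-7 m⁴, J_CB = 1.98×10^-6 m⁴, so T_A = T₀·(J_AC/a)/((J_AC/a)+(J_CB/b)) = 119.3 N·m, T_B = 265.7 N·m.
τ in each portion: τ_AC = 8.32×10^6 Pa, τ_CB = 4.50×10^6 Pa; maximum is in AC.
τ_max = T_AC·r/J = 119.3·0.0209/3.00×10^-7 = 8.318×10^6 Pa.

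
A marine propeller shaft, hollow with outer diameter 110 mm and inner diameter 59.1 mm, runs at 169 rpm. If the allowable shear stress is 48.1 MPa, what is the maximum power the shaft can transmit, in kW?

204 kW

J = π(d_o⁴ − d_i⁴)/32 = π(0.110⁴ − 0.0591⁴)/32 = 1.318×10^-5 m⁴.
T_max = τ_allow·J/r = 4.81×10^7 × 1.318×10^-5 / 0.0550 = 11520 N·m.
ω = 2π·169/60 = 17.70 rad/s, so P_max = T_max·ω = 2.039×10^5 W.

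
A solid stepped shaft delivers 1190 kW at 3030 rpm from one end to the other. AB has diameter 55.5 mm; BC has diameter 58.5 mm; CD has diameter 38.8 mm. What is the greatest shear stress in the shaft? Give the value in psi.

47400 psi

ω = 2π·3030/60 = 317.3 rad/s, so T = P/ω = 1190×10³ / 317.3 = 3750 N·m.
Under the same torque, τ_max = 16T/(πd³) is largest where d is smallest — segment CD (d = 38.8 mm).
τ_max = 16·3750/(π·(0.0388)³) = 3.270×10^8 Pa.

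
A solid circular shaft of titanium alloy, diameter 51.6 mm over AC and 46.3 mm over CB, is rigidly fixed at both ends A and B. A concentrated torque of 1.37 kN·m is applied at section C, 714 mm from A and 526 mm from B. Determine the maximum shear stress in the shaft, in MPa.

32.9 MPa

Compatibility: T_A·a/J_AC = T_B·b/J_CB with T_A + T_B = T₀.
J_AC = 6.96×10^-7 m⁴, J_CB = 4.51×10^-7 m⁴, so T_A = T₀·(J_AC/a)/((J_AC/a)+(J_CB/b)) = 728.8 N·m, T_B = 641.2 N·m.
τ in each portion: τ_AC = 2.70×10^7 Pa, τ_CB = 3.29×10^7 Pa; maximum is in CB.
τ_max = T_CB·r/J = 641.2·0.0231/4.51×10^-7 = 3.290×10^7 Pa.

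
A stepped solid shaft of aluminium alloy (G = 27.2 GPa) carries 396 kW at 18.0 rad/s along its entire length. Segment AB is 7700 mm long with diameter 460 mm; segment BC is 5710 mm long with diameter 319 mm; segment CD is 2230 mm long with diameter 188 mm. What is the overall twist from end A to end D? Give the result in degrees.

1.18°

ω = 18.0 rad/s, so T = P/ω = 396×10³ / 18.00 = 22000 N·m.
J_AB = π(0.460)⁴/32 = 4.40×10^-3 m⁴; J_BC = π(0.319)⁴/32 = 1.02×10^-3 m⁴; J_CD = π(0.188)⁴/32 = 1.23×10^-4 m⁴.
θ = (T/G)·Σ L_i/J_i = (22000/27.2×10⁹)·(7.70/4.40×10^-3 + 5.71/1.02×10^-3 + 2.23/1.23×10^-4) = 0.02067 rad.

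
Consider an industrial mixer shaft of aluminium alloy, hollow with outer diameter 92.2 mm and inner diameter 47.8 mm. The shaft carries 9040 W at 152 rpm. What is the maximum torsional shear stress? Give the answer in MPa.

ω = 2π·152/60 = 15.92 rad/s, so T = P/ω = 9040 / 15.92 = 567.9 N·m.
J = π(d_o⁴ − d_i⁴)/32 = π(0.0922⁴ − 0.0478⁴)/32 = 6.582×10^-6 m⁴.
τ_max = T·r/J = 567.9 × 0.0461 / 6.582×10^-6 = 3.978×10^6 Pa.

3.98 MPa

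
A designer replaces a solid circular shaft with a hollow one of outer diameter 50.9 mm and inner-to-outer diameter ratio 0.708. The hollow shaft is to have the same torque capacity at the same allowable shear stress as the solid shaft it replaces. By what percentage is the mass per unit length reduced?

Equal τ_max and T ⇒ the solid shaft needs d_s³ = d_o³(1−k⁴), so d_s = 50.9·(1−0.708⁴)^(1/3) = 46.22 mm.
Area ratio A_h/A_s = d_o²(1−k²)/d_s² = (1−k²)/(1−k⁴)^(2/3) = 0.6049.
Mass saving = 1 − 0.6049 = 39.5 %.

39.5 %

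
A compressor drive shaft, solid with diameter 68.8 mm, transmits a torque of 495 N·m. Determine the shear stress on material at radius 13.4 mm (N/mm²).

3.02 N/mm²

J = πd⁴/32 = π(0.0688)⁴/32 = 2.200×10^-6 m⁴.
Shear stress varies linearly with radius: τ = T·r/J = 495.0 × 0.0134 / 2.200×10^-6 = 3.015×10^6 Pa.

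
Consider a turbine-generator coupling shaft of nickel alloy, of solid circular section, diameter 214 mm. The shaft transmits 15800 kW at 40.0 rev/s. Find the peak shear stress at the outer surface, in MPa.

32.7 MPa

ω = 2π·40.0 = 251.3 rad/s, so T = P/ω = 15800×10³ / 251.3 = 62870 N·m.
J = πd⁴/32 = π(0.214)⁴/32 = 2.059×10^-4 m⁴.
τ_max = T·r/J = 62870 × 0.107 / 2.059×10^-4 = 3.267×10^7 Pa.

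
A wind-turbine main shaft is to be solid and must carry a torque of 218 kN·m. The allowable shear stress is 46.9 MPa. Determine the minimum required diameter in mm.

287 mm

For a solid shaft τ_max = 16T/(πd³), so d = (16T/(π τ_allow))^(1/3) = (16·218000/(π·4.69×10^7))^(1/3) = 0.2871 m.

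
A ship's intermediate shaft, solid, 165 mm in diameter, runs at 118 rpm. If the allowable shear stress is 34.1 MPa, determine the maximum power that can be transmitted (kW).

J = πd⁴/32 = π(0.165)⁴/32 = 7.277×10^-5 m⁴.
T_max = τ_allow·J/r = 3.41×10^7 × 7.277×10^-5 / 0.0825 = 30080 N·m.
ω = 2π·118/60 = 12.36 rad/s, so P_max = T_max·ω = 3.717×10^5 W.

372 kW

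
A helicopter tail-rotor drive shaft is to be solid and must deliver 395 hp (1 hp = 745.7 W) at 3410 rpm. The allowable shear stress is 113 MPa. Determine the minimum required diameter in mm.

ω = 2π·3410/60 = 357.1 rad/s, so T = P/ω = 395×745.7 / 357.1 = 824.9 N·m.
For a solid shaft τ_max = 16T/(πd³), so d = (16T/(π τ_allow))^(1/3) = (16·824.9/(π·1.13×10^8))^(1/3) = 0.03338 m.

33.4 mm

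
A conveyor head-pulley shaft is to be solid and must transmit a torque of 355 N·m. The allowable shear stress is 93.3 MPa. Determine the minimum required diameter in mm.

For a solid shaft τ_max = 16T/(πd³), so d = (16T/(π τ_allow))^(1/3) = (16·355.0/(π·9.33×10^7))^(1/3) = 0.02686 m.

26.9 mm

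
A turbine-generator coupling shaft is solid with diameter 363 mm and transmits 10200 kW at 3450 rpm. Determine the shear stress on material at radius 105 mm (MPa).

1.74 MPa

ω = 2π·3450/60 = 361.3 rad/s, so T = P/ω = 10200×10³ / 361.3 = 28230 N·m.
J = πd⁴/32 = π(0.363)⁴/32 = 1.705×10^-3 m⁴.
Shear stress varies linearly with radius: τ = T·r/J = 28230 × 0.105 / 1.705×10^-3 = 1.739×10^6 Pa.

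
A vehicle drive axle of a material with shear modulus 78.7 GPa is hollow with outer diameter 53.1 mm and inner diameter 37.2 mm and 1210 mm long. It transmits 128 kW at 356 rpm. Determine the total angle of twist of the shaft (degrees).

5.10°

ω = 2π·356/60 = 37.28 rad/s, so T = P/ω = 128×10³ / 37.28 = 3433 N·m.
J = π(d_o⁴ − d_i⁴)/32 = π(0.0531⁴ − 0.0372⁴)/32 = 5.925×10^-7 m⁴.
θ = T·L/(G·J) = 3433 × 1.21 / (78.7×10⁹ × 5.925×10^-7) = 0.08909 rad.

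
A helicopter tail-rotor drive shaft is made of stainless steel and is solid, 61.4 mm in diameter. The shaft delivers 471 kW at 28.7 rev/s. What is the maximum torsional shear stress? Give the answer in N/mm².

57.5 N/mm²

ω = 2π·28.7 = 180.3 rad/s, so T = P/ω = 471×10³ / 180.3 = 2612 N·m.
J = πd⁴/32 = π(0.0614)⁴/32 = 1.395×10^-6 m⁴.
τ_max = T·r/J = 2612 × 0.0307 / 1.395×10^-6 = 5.747×10^7 Pa.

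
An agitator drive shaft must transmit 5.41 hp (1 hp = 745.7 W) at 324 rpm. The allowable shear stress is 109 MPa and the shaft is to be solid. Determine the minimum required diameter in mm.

17.7 mm

ω = 2π·324/60 = 33.93 rad/s, so T = P/ω = 5.41×745.7 / 33.93 = 118.9 N·m.
For a solid shaft τ_max = 16T/(πd³), so d = (16T/(π τ_allow))^(1/3) = (16·118.9/(π·1.09×10^8))^(1/3) = 0.01771 m.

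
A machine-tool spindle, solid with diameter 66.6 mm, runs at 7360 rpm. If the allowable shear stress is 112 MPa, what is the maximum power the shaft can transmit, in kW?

5010 kW

J = πd⁴/32 = π(0.0666)⁴/32 = 1.932×10^-6 m⁴.
T_max = τ_allow·J/r = 1.12×10^8 × 1.932×10^-6 / 0.0333 = 6496 N·m.
ω = 2π·7360/60 = 770.7 rad/s, so P_max = T_max·ω = 5.007×10^6 W.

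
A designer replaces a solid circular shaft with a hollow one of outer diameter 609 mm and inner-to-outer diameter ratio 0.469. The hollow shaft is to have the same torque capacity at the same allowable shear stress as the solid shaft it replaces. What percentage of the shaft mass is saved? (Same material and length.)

19.4 %

Equal τ_max and T ⇒ the solid shaft needs d_s³ = d_o³(1−k⁴), so d_s = 609·(1−0.469⁴)^(1/3) = 599.0 mm.
Area ratio A_h/A_s = d_o²(1−k²)/d_s² = (1−k²)/(1−k⁴)^(2/3) = 0.8063.
Mass saving = 1 − 0.8063 = 19.4 %.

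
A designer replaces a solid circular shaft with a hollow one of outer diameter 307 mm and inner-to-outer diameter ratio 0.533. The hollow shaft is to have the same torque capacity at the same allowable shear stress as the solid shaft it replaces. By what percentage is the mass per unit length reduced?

24.3 %

Equal τ_max and T ⇒ the solid shaft needs d_s³ = d_o³(1−k⁴), so d_s = 307·(1−0.533⁴)^(1/3) = 298.5 mm.
Area ratio A_h/A_s = d_o²(1−k²)/d_s² = (1−k²)/(1−k⁴)^(2/3) = 0.7572.
Mass saving = 1 − 0.7572 = 24.3 %.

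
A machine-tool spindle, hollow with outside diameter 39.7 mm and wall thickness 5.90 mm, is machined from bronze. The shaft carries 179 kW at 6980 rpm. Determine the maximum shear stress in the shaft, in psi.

ω = 2π·6980/60 = 730.9 rad/s, so T = P/ω = 179×10³ / 730.9 = 244.9 N·m.
J = π(d_o⁴ − d_i⁴)/32 = π(0.0397⁴ − 0.0279⁴)/32 = 1.844×10^-7 m⁴.
τ_max = T·r/J = 244.9 × 0.0199 / 1.844×10^-7 = 2.636×10^7 Pa.

3820 psi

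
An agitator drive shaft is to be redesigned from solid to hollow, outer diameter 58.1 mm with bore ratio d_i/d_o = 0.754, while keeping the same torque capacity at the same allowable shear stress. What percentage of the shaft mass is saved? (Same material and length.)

44.0 %

Equal τ_max and T ⇒ the solid shaft needs d_s³ = d_o³(1−k⁴), so d_s = 58.1·(1−0.754⁴)^(1/3) = 51.01 mm.
Area ratio A_h/A_s = d_o²(1−k²)/d_s² = (1−k²)/(1−k⁴)^(2/3) = 0.5598.
Mass saving = 1 − 0.5598 = 44.0 %.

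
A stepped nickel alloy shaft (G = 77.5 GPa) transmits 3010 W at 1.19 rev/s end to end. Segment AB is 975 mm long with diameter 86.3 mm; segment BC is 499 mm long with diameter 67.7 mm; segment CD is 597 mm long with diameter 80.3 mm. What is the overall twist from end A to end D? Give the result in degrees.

0.169°

ω = 2π·1.19 = 7.477 rad/s, so T = P/ω = 3010 / 7.477 = 402.6 N·m.
J_AB = π(0.0863)⁴/32 = 5.45×10^-6 m⁴; J_BC = π(0.0677)⁴/32 = 2.06×10^-6 m⁴; J_CD = π(0.0803)⁴/32 = 4.08×10^-6 m⁴.
θ = (T/G)·Σ L_i/J_i = (402.6/77.5×10⁹)·(0.975/5.45×10^-6 + 0.499/2.06×10^-6 + 0.597/4.08×10^-6) = 2.947×10^-3 rad.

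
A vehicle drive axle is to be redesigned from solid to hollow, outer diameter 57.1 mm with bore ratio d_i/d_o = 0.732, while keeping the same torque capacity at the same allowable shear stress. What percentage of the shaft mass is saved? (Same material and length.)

Equal τ_max and T ⇒ the solid shaft needs d_s³ = d_o³(1−k⁴), so d_s = 57.1·(1−0.732⁴)^(1/3) = 51.01 mm.
Area ratio A_h/A_s = d_o²(1−k²)/d_s² = (1−k²)/(1−k⁴)^(2/3) = 0.5817.
Mass saving = 1 − 0.5817 = 41.8 %.

41.8 %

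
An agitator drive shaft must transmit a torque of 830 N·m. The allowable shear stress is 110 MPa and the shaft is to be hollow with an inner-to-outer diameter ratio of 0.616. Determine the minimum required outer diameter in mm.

For a hollow shaft with d_i/d_o = 0.616: τ_max = 16T/(π d_o³ (1−k⁴)), so d_o = [16T/(π τ_allow (1−k⁴))]^(1/3) = [16·830.0/(π·1.10×10^8·0.8560)]^(1/3) = 0.03554 m.

35.5 mm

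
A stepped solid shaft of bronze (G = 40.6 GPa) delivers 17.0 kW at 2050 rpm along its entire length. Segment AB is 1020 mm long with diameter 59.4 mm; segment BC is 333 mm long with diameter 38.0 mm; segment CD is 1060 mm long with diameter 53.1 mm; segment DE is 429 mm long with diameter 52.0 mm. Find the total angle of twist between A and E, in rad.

ω = 2π·2050/60 = 214.7 rad/s, so T = P/ω = 17.0×10³ / 214.7 = 79.19 N·m.
J_AB = π(0.0594)⁴/32 = 1.22×10^-6 m⁴; J_BC = π(0.0380)⁴/32 = 2.05×10^-7 m⁴; J_CD = π(0.0531)⁴/32 = 7.81×10^-7 m⁴; J_DE = π(0.0520)⁴/32 = 7.18×10^-7 m⁴.
θ = (T/G)·Σ L_i/J_i = (79.19/40.6×10⁹)·(1.02/1.22×10^-6 + 0.333/2.05×10^-7 + 1.06/7.81×10^-7 + 0.429/7.18×10^-7) = 8.615×10^-3 rad.

0.00862 rad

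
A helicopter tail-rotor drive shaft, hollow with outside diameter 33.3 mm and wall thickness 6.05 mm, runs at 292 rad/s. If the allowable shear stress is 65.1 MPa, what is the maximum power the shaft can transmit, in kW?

115 kW

J = π(d_o⁴ − d_i⁴)/32 = π(0.0333⁴ − 0.0212⁴)/32 = 1.009×10^-7 m⁴.
T_max = τ_allow·J/r = 6.51×10^7 × 1.009×10^-7 / 0.0166 = 394.5 N·m.
ω = 292 rad/s, so P_max = T_max·ω = 1.152×10^5 W.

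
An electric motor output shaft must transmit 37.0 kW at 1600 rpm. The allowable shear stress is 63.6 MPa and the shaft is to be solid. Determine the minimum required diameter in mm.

26.1 mm

ω = 2π·1600/60 = 167.6 rad/s, so T = P/ω = 37.0×10³ / 167.6 = 220.8 N·m.
For a solid shaft τ_max = 16T/(πd³), so d = (16T/(π τ_allow))^(1/3) = (16·220.8/(π·6.36×10^7))^(1/3) = 0.02605 m.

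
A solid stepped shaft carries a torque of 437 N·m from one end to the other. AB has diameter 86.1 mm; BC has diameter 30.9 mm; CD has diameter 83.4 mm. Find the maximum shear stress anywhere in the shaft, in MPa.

Under the same torque, τ_max = 16T/(πd³) is largest where d is smallest — segment BC (d = 30.9 mm).
τ_max = 16·437.0/(π·(0.0309)³) = 7.544×10^7 Pa.

75.4 MPa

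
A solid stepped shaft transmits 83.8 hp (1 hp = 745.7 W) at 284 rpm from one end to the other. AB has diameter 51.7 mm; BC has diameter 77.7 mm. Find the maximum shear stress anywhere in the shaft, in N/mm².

77.4 N/mm²

ω = 2π·284/60 = 29.74 rad/s, so T = P/ω = 83.8×745.7 / 29.74 = 2101 N·m.
Under the same torque, τ_max = 16T/(πd³) is largest where d is smallest — segment AB (d = 51.7 mm).
τ_max = 16·2101/(π·(0.0517)³) = 7.744×10^7 Pa.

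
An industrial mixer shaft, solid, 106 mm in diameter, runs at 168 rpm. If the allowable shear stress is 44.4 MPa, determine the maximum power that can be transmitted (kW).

J = πd⁴/32 = π(0.106)⁴/32 = 1.239×10^-5 m⁴.
T_max = τ_allow·J/r = 4.44×10^7 × 1.239×10^-5 / 0.0530 = 10380 N·m.
ω = 2π·168/60 = 17.59 rad/s, so P_max = T_max·ω = 1.827×10^5 W.

183 kW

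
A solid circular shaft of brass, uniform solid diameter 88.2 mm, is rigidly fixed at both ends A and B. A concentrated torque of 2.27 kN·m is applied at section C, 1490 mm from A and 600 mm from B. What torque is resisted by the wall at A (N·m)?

652 N·m

With uniform GJ and both ends fixed, compatibility θ_AC = θ_CB gives T_A·a = T_B·b, together with T_A + T_B = T₀.
T_A = T₀·b/(a+b) = 2270·600/2090 = 651.7 N·m; T_B = 1618 N·m.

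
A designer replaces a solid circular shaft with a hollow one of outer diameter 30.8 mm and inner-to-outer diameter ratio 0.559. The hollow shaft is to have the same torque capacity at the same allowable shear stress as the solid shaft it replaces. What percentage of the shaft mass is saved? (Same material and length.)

26.4 %

Equal τ_max and T ⇒ the solid shaft needs d_s³ = d_o³(1−k⁴), so d_s = 30.8·(1−0.559⁴)^(1/3) = 29.76 mm.
Area ratio A_h/A_s = d_o²(1−k²)/d_s² = (1−k²)/(1−k⁴)^(2/3) = 0.7363.
Mass saving = 1 − 0.7363 = 26.4 %.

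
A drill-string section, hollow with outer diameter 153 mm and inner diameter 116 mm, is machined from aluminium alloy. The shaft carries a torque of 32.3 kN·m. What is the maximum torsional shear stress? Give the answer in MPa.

68.6 MPa

J = π(d_o⁴ − d_i⁴)/32 = π(0.153⁴ − 0.116⁴)/32 = 3.602×10^-5 m⁴.
τ_max = T·r/J = 32300 × 0.0765 / 3.602×10^-5 = 6.860×10^7 Pa.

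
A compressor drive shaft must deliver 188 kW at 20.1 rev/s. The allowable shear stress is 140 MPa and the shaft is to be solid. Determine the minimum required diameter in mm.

37.8 mm

ω = 2π·20.1 = 126.3 rad/s, so T = P/ω = 188×10³ / 126.3 = 1489 N·m.
For a solid shaft τ_max = 16T/(πd³), so d = (16T/(π τ_allow))^(1/3) = (16·1489/(π·1.40×10^8))^(1/3) = 0.03783 m.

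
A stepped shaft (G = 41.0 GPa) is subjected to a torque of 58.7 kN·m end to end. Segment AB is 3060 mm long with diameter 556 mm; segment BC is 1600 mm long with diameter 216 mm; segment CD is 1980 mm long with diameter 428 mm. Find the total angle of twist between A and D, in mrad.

J_AB = π(0.556)⁴/32 = 9.38×10^-3 m⁴; J_BC = π(0.216)⁴/32 = 2.14×10^-4 m⁴; J_CD = π(0.428)⁴/32 = 3.29×10^-3 m⁴.
θ = (T/G)·Σ L_i/J_i = (58700/41.0×10⁹)·(3.06/9.38×10^-3 + 1.60/2.14×10^-4 + 1.98/3.29×10^-3) = 0.01205 rad.

12.0 mrad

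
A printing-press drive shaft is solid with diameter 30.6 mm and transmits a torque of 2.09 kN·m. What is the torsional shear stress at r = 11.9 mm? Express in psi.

J = πd⁴/32 = π(0.0306)⁴/32 = 8.608×10^-8 m⁴.
Shear stress varies linearly with radius: τ = T·r/J = 2090 × 0.0119 / 8.608×10^-8 = 2.889×10^8 Pa.

41900 psi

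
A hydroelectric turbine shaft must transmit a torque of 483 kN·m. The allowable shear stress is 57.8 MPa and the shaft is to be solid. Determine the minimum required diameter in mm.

349 mm

For a solid shaft τ_max = 16T/(πd³), so d = (16T/(π τ_allow))^(1/3) = (16·483000/(π·5.78×10^7))^(1/3) = 0.3491 m.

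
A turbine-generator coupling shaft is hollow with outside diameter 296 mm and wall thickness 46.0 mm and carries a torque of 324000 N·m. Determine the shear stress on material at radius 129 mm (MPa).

71.6 MPa

J = π(d_o⁴ − d_i⁴)/32 = π(0.296⁴ − 0.204⁴)/32 = 5.836×10^-4 m⁴.
Shear stress varies linearly with radius: τ = T·r/J = 324000 × 0.129 / 5.836×10^-4 = 7.162×10^7 Pa.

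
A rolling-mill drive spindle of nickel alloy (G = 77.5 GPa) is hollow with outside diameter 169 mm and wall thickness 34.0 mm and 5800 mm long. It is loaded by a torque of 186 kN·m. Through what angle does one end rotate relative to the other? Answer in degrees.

11.4°

J = π(d_o⁴ − d_i⁴)/32 = π(0.169⁴ − 0.101⁴)/32 = 6.987×10^-5 m⁴.
θ = T·L/(G·J) = 186000 × 5.80 / (77.5×10⁹ × 6.987×10^-5) = 0.1992 rad.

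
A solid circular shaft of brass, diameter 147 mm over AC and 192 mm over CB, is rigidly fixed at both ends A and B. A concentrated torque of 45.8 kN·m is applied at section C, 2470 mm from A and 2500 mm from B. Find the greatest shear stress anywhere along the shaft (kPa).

Compatibility: T_A·a/J_AC = T_B·b/J_CB with T_A + T_B = T₀.
J_AC = 4.58×10^-5 m⁴, J_CB = 1.33×10^-4 m⁴, so T_A = T₀·(J_AC/a)/((J_AC/a)+(J_CB/b)) = 11820 N·m, T_B = 33980 N·m.
τ in each portion: τ_AC = 1.89×10^7 Pa, τ_CB = 2.45×10^7 Pa; maximum is in CB.
τ_max = T_CB·r/J = 33980·0.0960/1.33×10^-4 = 2.445×10^7 Pa.

24500 kPa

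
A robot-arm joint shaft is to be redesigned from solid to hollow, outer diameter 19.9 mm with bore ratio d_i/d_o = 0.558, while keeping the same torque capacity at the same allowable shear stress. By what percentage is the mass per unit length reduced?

26.3 %

Equal τ_max and T ⇒ the solid shaft needs d_s³ = d_o³(1−k⁴), so d_s = 19.9·(1−0.558⁴)^(1/3) = 19.23 mm.
Area ratio A_h/A_s = d_o²(1−k²)/d_s² = (1−k²)/(1−k⁴)^(2/3) = 0.7371.
Mass saving = 1 − 0.7371 = 26.3 %.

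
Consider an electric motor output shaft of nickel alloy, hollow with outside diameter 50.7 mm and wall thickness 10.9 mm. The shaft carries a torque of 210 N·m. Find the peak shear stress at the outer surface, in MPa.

J = π(d_o⁴ − d_i⁴)/32 = π(0.0507⁴ − 0.0289⁴)/32 = 5.802×10^-7 m⁴.
τ_max = T·r/J = 210.0 × 0.0254 / 5.802×10^-7 = 9.175×10^6 Pa.

9.18 MPa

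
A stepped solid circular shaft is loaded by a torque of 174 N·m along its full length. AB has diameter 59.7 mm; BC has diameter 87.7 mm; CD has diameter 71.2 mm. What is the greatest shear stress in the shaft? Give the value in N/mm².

4.16 N/mm²

Under the same torque, τ_max = 16T/(πd³) is largest where d is smallest — segment AB (d = 59.7 mm).
τ_max = 16·174.0/(π·(0.0597)³) = 4.165×10^6 Pa.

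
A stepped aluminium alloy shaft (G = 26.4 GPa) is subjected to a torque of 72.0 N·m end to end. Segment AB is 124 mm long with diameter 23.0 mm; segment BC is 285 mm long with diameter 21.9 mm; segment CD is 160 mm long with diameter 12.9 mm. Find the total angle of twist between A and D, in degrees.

J_AB = π(0.0230)⁴/32 = 2.75×10^-8 m⁴; J_BC = π(0.0219)⁴/32 = 2.26×10^-8 m⁴; J_CD = π(0.0129)⁴/32 = 2.72×10^-9 m⁴.
θ = (T/G)·Σ L_i/J_i = (72.00/26.4×10⁹)·(0.124/2.75×10^-8 + 0.285/2.26×10^-8 + 0.160/2.72×10^-9) = 0.2072 rad.

11.9°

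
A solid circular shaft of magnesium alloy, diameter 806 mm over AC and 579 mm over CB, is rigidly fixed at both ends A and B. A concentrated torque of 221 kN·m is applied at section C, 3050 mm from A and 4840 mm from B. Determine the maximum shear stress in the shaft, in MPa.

Compatibility: T_A·a/J_AC = T_B·b/J_CB with T_A + T_B = T₀.
J_AC = 0.0414 m⁴, J_CB = 0.0110 m⁴, so T_A = T₀·(J_AC/a)/((J_AC/a)+(J_CB/b)) = 189200 N·m, T_B = 31760 N·m.
τ in each portion: τ_AC = 1.84×10^6 Pa, τ_CB = 8.33×10^5 Pa; maximum is in AC.
τ_max = T_AC·r/J = 189200·0.403/0.0414 = 1.841×10^6 Pa.

1.84 MPa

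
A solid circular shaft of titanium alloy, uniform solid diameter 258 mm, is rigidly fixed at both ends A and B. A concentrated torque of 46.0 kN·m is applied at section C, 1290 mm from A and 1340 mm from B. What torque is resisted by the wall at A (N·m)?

23400 N·m

With uniform GJ and both ends fixed, compatibility θ_AC = θ_CB gives T_A·a = T_B·b, together with T_A + T_B = T₀.
T_A = T₀·b/(a+b) = 46000·1340/2630 = 23440 N·m; T_B = 22560 N·m.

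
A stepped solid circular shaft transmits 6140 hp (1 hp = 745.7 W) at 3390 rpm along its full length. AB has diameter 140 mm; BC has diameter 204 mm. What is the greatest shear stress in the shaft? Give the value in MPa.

23.9 MPa

ω = 2π·3390/60 = 355.0 rad/s, so T = P/ω = 6140×745.7 / 355.0 = 12900 N·m.
Under the same torque, τ_max = 16T/(πd³) is largest where d is smallest — segment AB (d = 140 mm).
τ_max = 16·12900/(π·(0.140)³) = 2.394×10^7 Pa.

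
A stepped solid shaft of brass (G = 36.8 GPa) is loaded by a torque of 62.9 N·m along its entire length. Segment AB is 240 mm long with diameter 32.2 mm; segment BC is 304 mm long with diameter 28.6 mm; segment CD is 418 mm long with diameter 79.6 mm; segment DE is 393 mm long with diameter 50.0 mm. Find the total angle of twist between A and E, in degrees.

J_AB = π(0.0322)⁴/32 = 1.06×10^-7 m⁴; J_BC = π(0.0286)⁴/32 = 6.57×10^-8 m⁴; J_CD = π(0.0796)⁴/32 = 3.94×10^-6 m⁴; J_DE = π(0.0500)⁴/32 = 6.14×10^-7 m⁴.
θ = (T/G)·Σ L_i/J_i = (62.90/36.8×10⁹)·(0.240/1.06×10^-7 + 0.304/6.57×10^-8 + 0.418/3.94×10^-6 + 0.393/6.14×10^-7) = 0.01307 rad.

0.749°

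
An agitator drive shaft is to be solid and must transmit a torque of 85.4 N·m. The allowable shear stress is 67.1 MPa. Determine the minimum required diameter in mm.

18.6 mm

For a solid shaft τ_max = 16T/(πd³), so d = (16T/(π τ_allow))^(1/3) = (16·85.40/(π·6.71×10^7))^(1/3) = 0.01865 m.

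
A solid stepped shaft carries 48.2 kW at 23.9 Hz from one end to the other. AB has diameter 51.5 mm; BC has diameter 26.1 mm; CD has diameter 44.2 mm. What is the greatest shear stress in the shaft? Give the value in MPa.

ω = 2π·23.9 = 150.2 rad/s, so T = P/ω = 48.2×10³ / 150.2 = 321.0 N·m.
Under the same torque, τ_max = 16T/(πd³) is largest where d is smallest — segment BC (d = 26.1 mm).
τ_max = 16·321.0/(π·(0.0261)³) = 9.194×10^7 Pa.

91.9 MPa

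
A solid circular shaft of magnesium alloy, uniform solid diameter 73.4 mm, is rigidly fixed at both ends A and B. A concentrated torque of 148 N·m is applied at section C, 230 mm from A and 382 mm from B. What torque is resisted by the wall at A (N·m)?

92.4 N·m

With uniform GJ and both ends fixed, compatibility θ_AC = θ_CB gives T_A·a = T_B·b, together with T_A + T_B = T₀.
T_A = T₀·b/(a+b) = 148.0·382/612.0 = 92.38 N·m; T_B = 55.62 N·m.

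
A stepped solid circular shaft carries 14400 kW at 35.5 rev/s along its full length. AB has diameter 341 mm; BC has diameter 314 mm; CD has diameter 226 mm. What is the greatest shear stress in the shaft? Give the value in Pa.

2.85e7 Pa

ω = 2π·35.5 = 223.1 rad/s, so T = P/ω = 14400×10³ / 223.1 = 64560 N·m.
Under the same torque, τ_max = 16T/(πd³) is largest where d is smallest — segment CD (d = 226 mm).
τ_max = 16·64560/(π·(0.226)³) = 2.848×10^7 Pa.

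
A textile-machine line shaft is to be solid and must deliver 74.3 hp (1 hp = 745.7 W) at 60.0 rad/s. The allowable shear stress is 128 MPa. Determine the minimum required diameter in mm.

33.2 mm

ω = 60.0 rad/s, so T = P/ω = 74.3×745.7 / 60.00 = 923.4 N·m.
For a solid shaft τ_max = 16T/(πd³), so d = (16T/(π τ_allow))^(1/3) = (16·923.4/(π·1.28×10^8))^(1/3) = 0.03324 m.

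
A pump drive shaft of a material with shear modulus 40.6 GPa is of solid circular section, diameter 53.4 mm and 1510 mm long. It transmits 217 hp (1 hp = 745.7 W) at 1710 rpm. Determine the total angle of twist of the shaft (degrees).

2.41°

ω = 2π·1710/60 = 179.1 rad/s, so T = P/ω = 217×745.7 / 179.1 = 903.6 N·m.
J = πd⁴/32 = π(0.0534)⁴/32 = 7.983×10^-7 m⁴.
θ = T·L/(G·J) = 903.6 × 1.51 / (40.6×10⁹ × 7.983×10^-7) = 0.04210 rad.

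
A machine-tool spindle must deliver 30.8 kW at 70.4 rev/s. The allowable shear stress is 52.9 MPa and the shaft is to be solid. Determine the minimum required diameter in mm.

ω = 2π·70.4 = 442.3 rad/s, so T = P/ω = 30.8×10³ / 442.3 = 69.63 N·m.
For a solid shaft τ_max = 16T/(πd³), so d = (16T/(π τ_allow))^(1/3) = (16·69.63/(π·5.29×10^7))^(1/3) = 0.01886 m.

18.9 mm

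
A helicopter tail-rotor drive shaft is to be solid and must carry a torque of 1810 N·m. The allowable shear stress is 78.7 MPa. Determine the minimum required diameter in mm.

For a solid shaft τ_max = 16T/(πd³), so d = (16T/(π τ_allow))^(1/3) = (16·1810/(π·7.87×10^7))^(1/3) = 0.04893 m.

48.9 mm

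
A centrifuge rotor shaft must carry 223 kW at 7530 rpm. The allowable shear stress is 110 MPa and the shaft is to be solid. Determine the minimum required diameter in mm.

23.6 mm

ω = 2π·7530/60 = 788.5 rad/s, so T = P/ω = 223×10³ / 788.5 = 282.8 N·m.
For a solid shaft τ_max = 16T/(πd³), so d = (16T/(π τ_allow))^(1/3) = (16·282.8/(π·1.10×10^8))^(1/3) = 0.02357 m.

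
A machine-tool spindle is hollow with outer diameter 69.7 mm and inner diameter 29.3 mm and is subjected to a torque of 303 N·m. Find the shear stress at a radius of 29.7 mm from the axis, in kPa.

J = π(d_o⁴ − d_i⁴)/32 = π(0.0697⁴ − 0.0293⁴)/32 = 2.245×10^-6 m⁴.
Shear stress varies linearly with radius: τ = T·r/J = 303.0 × 0.0297 / 2.245×10^-6 = 4.009×10^6 Pa.

4010 kPa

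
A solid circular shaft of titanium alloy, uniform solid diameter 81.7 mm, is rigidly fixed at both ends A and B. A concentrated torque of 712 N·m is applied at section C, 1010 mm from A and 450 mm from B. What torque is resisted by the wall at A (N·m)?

219 N·m

With uniform GJ and both ends fixed, compatibility θ_AC = θ_CB gives T_A·a = T_B·b, together with T_A + T_B = T₀.
T_A = T₀·b/(a+b) = 712.0·450/1460 = 219.5 N·m; T_B = 492.5 N·m.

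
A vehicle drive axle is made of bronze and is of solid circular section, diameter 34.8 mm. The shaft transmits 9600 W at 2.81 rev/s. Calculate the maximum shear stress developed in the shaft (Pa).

ω = 2π·2.81 = 17.66 rad/s, so T = P/ω = 9600 / 17.66 = 543.7 N·m.
J = πd⁴/32 = π(0.0348)⁴/32 = 1.440×10^-7 m⁴.
τ_max = T·r/J = 543.7 × 0.0174 / 1.440×10^-7 = 6.571×10^7 Pa.

6.57e7 Pa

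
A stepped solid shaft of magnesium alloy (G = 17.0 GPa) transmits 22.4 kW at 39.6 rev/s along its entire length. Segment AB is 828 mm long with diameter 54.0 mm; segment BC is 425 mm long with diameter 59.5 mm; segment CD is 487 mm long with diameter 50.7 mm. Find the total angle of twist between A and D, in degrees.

0.634°

ω = 2π·39.6 = 248.8 rad/s, so T = P/ω = 22.4×10³ / 248.8 = 90.03 N·m.
J_AB = π(0.0540)⁴/32 = 8.35×10^-7 m⁴; J_BC = π(0.0595)⁴/32 = 1.23×10^-6 m⁴; J_CD = π(0.0507)⁴/32 = 6.49×10^-7 m⁴.
θ = (T/G)·Σ L_i/J_i = (90.03/17.0×10⁹)·(0.828/8.35×10^-7 + 0.425/1.23×10^-6 + 0.487/6.49×10^-7) = 0.01106 rad.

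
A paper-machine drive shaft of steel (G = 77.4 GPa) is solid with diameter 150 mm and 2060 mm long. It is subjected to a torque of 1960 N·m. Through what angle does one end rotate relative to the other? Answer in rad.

J = πd⁴/32 = π(0.150)⁴/32 = 4.970×10^-5 m⁴.
θ = T·L/(G·J) = 1960 × 2.06 / (77.4×10⁹ × 4.970×10^-5) = 1.050×10^-3 rad.

0.00105 rad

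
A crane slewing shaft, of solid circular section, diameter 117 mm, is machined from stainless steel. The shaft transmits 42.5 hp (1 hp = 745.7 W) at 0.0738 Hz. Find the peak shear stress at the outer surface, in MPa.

217 MPa

ω = 2π·0.0738 = 0.4637 rad/s, so T = P/ω = 42.5×745.7 / 0.4637 = 68350 N·m.
J = πd⁴/32 = π(0.117)⁴/32 = 1.840×10^-5 m⁴.
τ_max = T·r/J = 68350 × 0.0585 / 1.840×10^-5 = 2.173×10^8 Pa.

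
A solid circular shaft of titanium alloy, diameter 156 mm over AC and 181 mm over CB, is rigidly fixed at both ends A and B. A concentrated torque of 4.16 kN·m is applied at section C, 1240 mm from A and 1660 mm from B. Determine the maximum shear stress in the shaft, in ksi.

Compatibility: T_A·a/J_AC = T_B·b/J_CB with T_A + T_B = T₀.
J_AC = 5.81×10^-5 m⁴, J_CB = 1.05×10^-4 m⁴, so T_A = T₀·(J_AC/a)/((J_AC/a)+(J_CB/b)) = 1767 N·m, T_B = 2393 N·m.
τ in each portion: τ_AC = 2.37×10^6 Pa, τ_CB = 2.05×10^6 Pa; maximum is in AC.
τ_max = T_AC·r/J = 1767·0.0780/5.81×10^-5 = 2.371×10^6 Pa.

0.344 ksi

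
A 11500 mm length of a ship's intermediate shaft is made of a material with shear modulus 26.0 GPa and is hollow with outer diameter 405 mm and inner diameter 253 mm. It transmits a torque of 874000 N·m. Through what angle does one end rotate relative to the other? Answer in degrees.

9.89°

J = π(d_o⁴ − d_i⁴)/32 = π(0.405⁴ − 0.253⁴)/32 = 2.239×10^-3 m⁴.
θ = T·L/(G·J) = 874000 × 11.5 / (26.0×10⁹ × 2.239×10^-3) = 0.1727 rad.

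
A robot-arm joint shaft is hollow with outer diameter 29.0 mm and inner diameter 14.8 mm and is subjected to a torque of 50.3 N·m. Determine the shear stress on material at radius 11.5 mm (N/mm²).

8.94 N/mm²

J = π(d_o⁴ − d_i⁴)/32 = π(0.0290⁴ − 0.0148⁴)/32 = 6.473×10^-8 m⁴.
Shear stress varies linearly with radius: τ = T·r/J = 50.30 × 0.0115 / 6.473×10^-8 = 8.937×10^6 Pa.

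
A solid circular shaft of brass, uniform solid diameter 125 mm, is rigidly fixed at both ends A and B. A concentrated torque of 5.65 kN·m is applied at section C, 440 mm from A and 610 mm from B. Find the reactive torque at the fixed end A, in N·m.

With uniform GJ and both ends fixed, compatibility θ_AC = θ_CB gives T_A·a = T_B·b, together with T_A + T_B = T₀.
T_A = T₀·b/(a+b) = 5650·610/1050 = 3282 N·m; T_B = 2368 N·m.

3280 N·m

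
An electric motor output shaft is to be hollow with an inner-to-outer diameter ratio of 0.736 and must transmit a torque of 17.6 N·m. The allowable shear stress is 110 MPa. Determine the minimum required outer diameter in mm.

For a hollow shaft with d_i/d_o = 0.736: τ_max = 16T/(π d_o³ (1−k⁴)), so d_o = [16T/(π τ_allow (1−k⁴))]^(1/3) = [16·17.60/(π·1.10×10^8·0.7066)]^(1/3) = 0.01049 m.

10.5 mm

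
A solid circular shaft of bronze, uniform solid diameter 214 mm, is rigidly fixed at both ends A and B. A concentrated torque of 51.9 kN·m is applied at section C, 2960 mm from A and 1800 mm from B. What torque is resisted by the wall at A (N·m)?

With uniform GJ and both ends fixed, compatibility θ_AC = θ_CB gives T_A·a = T_B·b, together with T_A + T_B = T₀.
T_A = T₀·b/(a+b) = 51900·1800/4760 = 19630 N·m; T_B = 32270 N·m.

19600 N·m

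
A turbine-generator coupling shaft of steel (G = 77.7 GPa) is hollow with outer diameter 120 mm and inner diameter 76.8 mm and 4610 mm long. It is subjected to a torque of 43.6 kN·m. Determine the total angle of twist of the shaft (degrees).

J = π(d_o⁴ − d_i⁴)/32 = π(0.120⁴ − 0.0768⁴)/32 = 1.694×10^-5 m⁴.
θ = T·L/(G·J) = 43600 × 4.61 / (77.7×10⁹ × 1.694×10^-5) = 0.1527 rad.

8.75°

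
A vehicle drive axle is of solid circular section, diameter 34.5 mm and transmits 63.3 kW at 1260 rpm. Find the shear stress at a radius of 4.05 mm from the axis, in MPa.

ω = 2π·1260/60 = 131.9 rad/s, so T = P/ω = 63.3×10³ / 131.9 = 479.7 N·m.
J = πd⁴/32 = π(0.0345)⁴/32 = 1.391×10^-7 m⁴.
Shear stress varies linearly with radius: τ = T·r/J = 479.7 × 0.00405 / 1.391×10^-7 = 1.397×10^7 Pa.

14.0 MPa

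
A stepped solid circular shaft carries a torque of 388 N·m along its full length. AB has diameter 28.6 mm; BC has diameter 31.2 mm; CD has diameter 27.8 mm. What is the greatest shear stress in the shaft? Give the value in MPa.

92.0 MPa

Under the same torque, τ_max = 16T/(πd³) is largest where d is smallest — segment CD (d = 27.8 mm).
τ_max = 16·388.0/(π·(0.0278)³) = 9.197×10^7 Pa.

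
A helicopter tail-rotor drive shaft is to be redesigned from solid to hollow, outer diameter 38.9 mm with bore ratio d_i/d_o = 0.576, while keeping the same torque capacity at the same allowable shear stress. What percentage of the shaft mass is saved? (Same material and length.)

Equal τ_max and T ⇒ the solid shaft needs d_s³ = d_o³(1−k⁴), so d_s = 38.9·(1−0.576⁴)^(1/3) = 37.42 mm.
Area ratio A_h/A_s = d_o²(1−k²)/d_s² = (1−k²)/(1−k⁴)^(2/3) = 0.7222.
Mass saving = 1 − 0.7222 = 27.8 %.

27.8 %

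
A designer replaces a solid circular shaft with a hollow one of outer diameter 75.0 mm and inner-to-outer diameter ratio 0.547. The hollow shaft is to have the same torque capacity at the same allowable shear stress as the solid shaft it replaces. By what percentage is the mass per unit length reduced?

Equal τ_max and T ⇒ the solid shaft needs d_s³ = d_o³(1−k⁴), so d_s = 75.0·(1−0.547⁴)^(1/3) = 72.69 mm.
Area ratio A_h/A_s = d_o²(1−k²)/d_s² = (1−k²)/(1−k⁴)^(2/3) = 0.7460.
Mass saving = 1 − 0.7460 = 25.4 %.

25.4 %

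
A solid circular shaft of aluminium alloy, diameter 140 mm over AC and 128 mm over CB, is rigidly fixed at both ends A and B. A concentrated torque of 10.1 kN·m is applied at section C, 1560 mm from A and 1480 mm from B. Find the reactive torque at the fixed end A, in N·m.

5820 N·m

Compatibility: T_A·a/J_AC = T_B·b/J_CB with T_A + T_B = T₀.
J_AC = 3.77×10^-5 m⁴, J_CB = 2.64×10^-5 m⁴, so T_A = T₀·(J_AC/a)/((J_AC/a)+(J_CB/b)) = 5816 N·m, T_B = 4284 N·m.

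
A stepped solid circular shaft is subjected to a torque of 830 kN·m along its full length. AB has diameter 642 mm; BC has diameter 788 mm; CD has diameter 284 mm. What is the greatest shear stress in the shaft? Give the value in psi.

Under the same torque, τ_max = 16T/(πd³) is largest where d is smallest — segment CD (d = 284 mm).
τ_max = 16·830000/(π·(0.284)³) = 1.845×10^8 Pa.

26800 psi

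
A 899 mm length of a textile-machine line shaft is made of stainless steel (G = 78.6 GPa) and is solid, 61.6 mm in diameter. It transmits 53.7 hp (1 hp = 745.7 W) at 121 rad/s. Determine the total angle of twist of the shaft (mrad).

2.68 mrad

ω = 121 rad/s, so T = P/ω = 53.7×745.7 / 121.0 = 330.9 N·m.
J = πd⁴/32 = π(0.0616)⁴/32 = 1.414×10^-6 m⁴.
θ = T·L/(G·J) = 330.9 × 0.899 / (78.6×10⁹ × 1.414×10^-6) = 2.678×10^-3 rad.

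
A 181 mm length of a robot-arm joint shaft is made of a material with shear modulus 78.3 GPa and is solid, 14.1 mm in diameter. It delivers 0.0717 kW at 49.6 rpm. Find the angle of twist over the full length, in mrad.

ω = 2π·49.6/60 = 5.194 rad/s, so T = P/ω = 0.0717×10³ / 5.194 = 13.80 N·m.
J = πd⁴/32 = π(0.0141)⁴/32 = 3.880×10^-9 m⁴.
θ = T·L/(G·J) = 13.80 × 0.181 / (78.3×10⁹ × 3.880×10^-9) = 8.223×10^-3 rad.

8.22 mrad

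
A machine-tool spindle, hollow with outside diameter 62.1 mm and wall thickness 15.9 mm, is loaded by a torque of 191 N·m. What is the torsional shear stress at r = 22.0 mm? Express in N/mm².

3.05 N/mm²

J = π(d_o⁴ − d_i⁴)/32 = π(0.0621⁴ − 0.0303⁴)/32 = 1.377×10^-6 m⁴.
Shear stress varies linearly with radius: τ = T·r/J = 191.0 × 0.0220 / 1.377×10^-6 = 3.051×10^6 Pa.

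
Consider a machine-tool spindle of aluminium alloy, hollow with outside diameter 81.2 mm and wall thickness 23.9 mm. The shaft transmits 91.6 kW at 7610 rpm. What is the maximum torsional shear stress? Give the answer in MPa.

ω = 2π·7610/60 = 796.9 rad/s, so T = P/ω = 91.6×10³ / 796.9 = 114.9 N·m.
J = π(d_o⁴ − d_i⁴)/32 = π(0.0812⁴ − 0.0334⁴)/32 = 4.146×10^-6 m⁴.
τ_max = T·r/J = 114.9 × 0.0406 / 4.146×10^-6 = 1.126×10^6 Pa.

1.13 MPa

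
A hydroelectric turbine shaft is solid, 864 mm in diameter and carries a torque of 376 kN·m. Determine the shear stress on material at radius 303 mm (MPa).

2.08 MPa

J = πd⁴/32 = π(0.864)⁴/32 = 0.05471 m⁴.
Shear stress varies linearly with radius: τ = T·r/J = 376000 × 0.303 / 0.05471 = 2.082×10^6 Pa.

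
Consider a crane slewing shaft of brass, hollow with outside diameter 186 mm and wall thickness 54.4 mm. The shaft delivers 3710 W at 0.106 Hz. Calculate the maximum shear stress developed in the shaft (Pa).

4.54e6 Pa

ω = 2π·0.106 = 0.6660 rad/s, so T = P/ω = 3710 / 0.6660 = 5570 N·m.
J = π(d_o⁴ − d_i⁴)/32 = π(0.186⁴ − 0.0772⁴)/32 = 1.140×10^-4 m⁴.
τ_max = T·r/J = 5570 × 0.0930 / 1.140×10^-4 = 4.544×10^6 Pa.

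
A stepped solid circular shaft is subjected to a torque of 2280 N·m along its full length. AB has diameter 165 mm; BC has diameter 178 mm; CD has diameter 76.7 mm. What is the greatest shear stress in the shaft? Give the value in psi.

3730 psi

Under the same torque, τ_max = 16T/(πd³) is largest where d is smallest — segment CD (d = 76.7 mm).
τ_max = 16·2280/(π·(0.0767)³) = 2.573×10^7 Pa.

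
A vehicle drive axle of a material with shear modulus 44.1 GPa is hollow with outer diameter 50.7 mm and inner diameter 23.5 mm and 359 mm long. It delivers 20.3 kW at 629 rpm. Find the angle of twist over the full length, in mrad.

4.05 mrad

ω = 2π·629/60 = 65.87 rad/s, so T = P/ω = 20.3×10³ / 65.87 = 308.2 N·m.
J = π(d_o⁴ − d_i⁴)/32 = π(0.0507⁴ − 0.0235⁴)/32 = 6.187×10^-7 m⁴.
θ = T·L/(G·J) = 308.2 × 0.359 / (44.1×10⁹ × 6.187×10^-7) = 4.055×10^-3 rad.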